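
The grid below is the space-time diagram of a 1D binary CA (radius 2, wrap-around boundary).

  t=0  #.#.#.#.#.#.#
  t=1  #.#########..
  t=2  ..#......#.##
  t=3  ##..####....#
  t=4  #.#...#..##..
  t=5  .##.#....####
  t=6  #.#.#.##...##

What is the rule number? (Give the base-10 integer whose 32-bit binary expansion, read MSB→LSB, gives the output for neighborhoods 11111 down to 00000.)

  nb #####: next=.  (t=1,i=4, bit31=0)
  nb ####.: next=#  (t=1,i=9, bit30=1)
  nb ###.#: next=#  (t=5,i=12, bit29=1)
  nb ###..: next=.  (t=1,i=10, bit28=0)
  nb ##.##: next=#  (t=5,i=0, bit27=1)
  nb ##.#.: next=.  (t=0,i=1, bit26=0)
  nb ##..#: next=#  (t=1,i=11, bit25=1)
  nb ##...: next=.  (t=3,i=8, bit24=0)
  nb #.###: next=#  (t=1,i=2, bit23=1)
  nb #.##.: next=.  (t=0,i=12, bit22=0)
  nb #.#.#: next=#  (t=0,i=2, bit21=1)
  nb #.#..: next=#  (t=4,i=2, bit20=1)
  nb #..##: next=.  (t=3,i=3, bit19=0)
  nb #..#.: next=#  (t=1,i=12, bit18=1)
  nb #...#: next=#  (t=4,i=4, bit17=1)
  nb #....: next=#  (t=2,i=4, bit16=1)
  nb .####: next=.  (t=1,i=3, bit15=0)
  nb .###.: next=#  (t=3,i=0, bit14=1)
  nb .##.#: next=#  (t=0,i=0, bit13=1)
  nb .##..: next=#  (t=2,i=12, bit12=1)
  nb .#.##: next=.  (t=0,i=11, bit11=0)
  nb .#.#.: next=#  (t=0,i=3, bit10=1)
  nb .#..#: next=.  (t=4,i=7, bit9=0)
  nb .#...: next=.  (t=2,i=3, bit8=0)
  nb ..###: next=.  (t=3,i=4, bit7=0)
  nb ..##.: next=#  (t=4,i=9, bit6=1)
  nb ..#.#: next=.  (t=1,i=0, bit5=0)
  nb ..#..: next=.  (t=2,i=2, bit4=0)
  nb ...##: next=.  (t=3,i=11, bit3=0)
  nb ...#.: next=.  (t=2,i=8, bit2=0)
  nb ....#: next=#  (t=2,i=7, bit1=1)
  nb .....: next=#  (t=2,i=5, bit0=1)
  bits 01101010101101110111010001000011 = 1790407747

1790407747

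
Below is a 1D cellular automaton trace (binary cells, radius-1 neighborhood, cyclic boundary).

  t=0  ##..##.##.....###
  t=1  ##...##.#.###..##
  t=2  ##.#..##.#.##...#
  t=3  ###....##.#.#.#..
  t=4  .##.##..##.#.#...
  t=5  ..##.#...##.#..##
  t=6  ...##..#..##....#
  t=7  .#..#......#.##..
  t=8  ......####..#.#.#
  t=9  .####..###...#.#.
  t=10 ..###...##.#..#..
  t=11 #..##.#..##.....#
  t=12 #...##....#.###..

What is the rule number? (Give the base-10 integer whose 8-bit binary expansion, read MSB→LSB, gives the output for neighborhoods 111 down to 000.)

225

  ###|#  b7=1 t=0,i=0
  ##.|#  b6=1 t=0,i=1
  #.#|#  b5=1 t=0,i=6
  #..|.  b4=0 t=0,i=2
  .##|.  b3=0 t=0,i=4
  .#.|.  b2=0 t=1,i=8
  ..#|.  b1=0 t=0,i=3
  ...|#  b0=1 t=0,i=10
  bits 11100001 = 225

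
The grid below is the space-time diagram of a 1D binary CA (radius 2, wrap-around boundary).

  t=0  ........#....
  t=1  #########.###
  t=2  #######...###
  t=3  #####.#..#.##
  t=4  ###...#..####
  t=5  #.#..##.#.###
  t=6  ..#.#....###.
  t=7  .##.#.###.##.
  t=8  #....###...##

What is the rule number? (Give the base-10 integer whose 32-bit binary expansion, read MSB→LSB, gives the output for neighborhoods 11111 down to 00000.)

2459555903

  nb #####: next=#  (t=1,i=0, bit31=1)
  nb ####.: next=.  (t=1,i=7, bit30=0)
  nb ###.#: next=.  (t=1,i=8, bit29=0)
  nb ###..: next=#  (t=2,i=6, bit28=1)
  nb ##.##: next=.  (t=1,i=9, bit27=0)
  nb ##.#.: next=.  (t=3,i=5, bit26=0)
  nb ##..#: next=#  (t=7,i=12, bit25=1)
  nb ##...: next=.  (t=2,i=7, bit24=0)
  nb #.###: next=#  (t=1,i=10, bit23=1)
  nb #.##.: next=.  (t=7,i=10, bit22=0)
  nb #.#.#: next=.  (t=5,i=8, bit21=0)
  nb #.#..: next=#  (t=3,i=6, bit20=1)
  nb #..##: next=#  (t=4,i=8, bit19=1)
  nb #..#.: next=.  (t=3,i=8, bit18=0)
  nb #...#: next=.  (t=2,i=8, bit17=0)
  nb #....: next=#  (t=0,i=10, bit16=1)
  nb .####: next=#  (t=1,i=11, bit15=1)
  nb .###.: next=#  (t=6,i=10, bit14=1)
  nb .##.#: next=.  (t=5,i=6, bit13=0)
  nb .##..: next=#  (t=7,i=11, bit12=1)
  nb .#.##: next=#  (t=3,i=10, bit11=1)
  nb .#.#.: next=.  (t=6,i=3, bit10=0)
  nb .#..#: next=.  (t=3,i=7, bit9=0)
  nb .#...: next=.  (t=0,i=9, bit8=0)
  nb ..###: next=.  (t=2,i=10, bit7=0)
  nb ..##.: next=.  (t=5,i=5, bit6=0)
  nb ..#.#: next=#  (t=3,i=9, bit5=1)
  nb ..#..: next=#  (t=0,i=8, bit4=1)
  nb ...##: next=#  (t=2,i=9, bit3=1)
  nb ...#.: next=#  (t=0,i=7, bit2=1)
  nb ....#: next=#  (t=0,i=6, bit1=1)
  nb .....: next=#  (t=0,i=0, bit0=1)
  bits 10010010100110011101100000111111 = 2459555903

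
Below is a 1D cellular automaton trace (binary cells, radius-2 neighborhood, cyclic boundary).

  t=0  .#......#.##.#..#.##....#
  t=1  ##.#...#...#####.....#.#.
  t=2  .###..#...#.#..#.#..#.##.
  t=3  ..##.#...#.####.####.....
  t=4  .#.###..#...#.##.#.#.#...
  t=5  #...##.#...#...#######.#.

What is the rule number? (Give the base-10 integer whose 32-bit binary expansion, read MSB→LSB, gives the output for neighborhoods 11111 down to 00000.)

1010165260

  nb #####: next=.  (t=1,i=13, bit31=0)
  nb ####.: next=.  (t=1,i=14, bit30=0)
  nb ###.#: next=#  (t=3,i=14, bit29=1)
  nb ###..: next=#  (t=1,i=15, bit28=1)
  nb ##.##: next=#  (t=3,i=15, bit27=1)
  nb ##.#.: next=#  (t=0,i=12, bit26=1)
  nb ##..#: next=.  (t=2,i=4, bit25=0)
  nb ##...: next=.  (t=0,i=20, bit24=0)
  nb #.###: next=.  (t=3,i=11, bit23=0)
  nb #.##.: next=.  (t=0,i=10, bit22=0)
  nb #.#.#: next=#  (t=1,i=23, bit21=1)
  nb #.#..: next=#  (t=0,i=1, bit20=1)
  nb #..##: next=.  (t=2,i=0, bit19=0)
  nb #..#.: next=#  (t=0,i=15, bit18=1)
  nb #...#: next=.  (t=1,i=5, bit17=0)
  nb #....: next=#  (t=0,i=3, bit16=1)
  nb .####: next=#  (t=1,i=12, bit15=1)
  nb .###.: next=#  (t=2,i=2, bit14=1)
  nb .##.#: next=#  (t=0,i=11, bit13=1)
  nb .##..: next=.  (t=0,i=19, bit12=0)
  nb .#.##: next=.  (t=0,i=9, bit11=0)
  nb .#.#.: next=#  (t=0,i=0, bit10=1)
  nb .#..#: next=#  (t=0,i=14, bit9=1)
  nb .#...: next=.  (t=0,i=2, bit8=0)
  nb ..###: next=.  (t=1,i=11, bit7=0)
  nb ..##.: next=.  (t=3,i=2, bit6=0)
  nb ..#.#: next=.  (t=0,i=8, bit5=0)
  nb ..#..: next=.  (t=1,i=7, bit4=0)
  nb ...##: next=#  (t=1,i=10, bit3=1)
  nb ...#.: next=#  (t=0,i=7, bit2=1)
  nb ....#: next=.  (t=0,i=6, bit1=0)
  nb .....: next=.  (t=0,i=4, bit0=0)
  bits 00111100001101011110011000001100 = 1010165260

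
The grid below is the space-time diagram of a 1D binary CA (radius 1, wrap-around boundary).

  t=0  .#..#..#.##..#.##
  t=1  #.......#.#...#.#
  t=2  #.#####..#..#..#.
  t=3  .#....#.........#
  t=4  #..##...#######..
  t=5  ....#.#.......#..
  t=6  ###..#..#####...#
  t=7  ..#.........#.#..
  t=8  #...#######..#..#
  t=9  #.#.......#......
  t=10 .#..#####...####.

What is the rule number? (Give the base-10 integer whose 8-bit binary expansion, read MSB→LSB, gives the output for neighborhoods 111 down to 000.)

97

  [7] ### => .  t=2,i=3
  [6] ##. => #  t=0,i=10
  [5] #.# => #  t=0,i=0
  [4] #.. => .  t=0,i=2
  [3] .## => .  t=0,i=9
  [2] .#. => .  t=0,i=1
  [1] ..# => .  t=0,i=3
  [0] ... => #  t=1,i=2
  bits 01100001 = 97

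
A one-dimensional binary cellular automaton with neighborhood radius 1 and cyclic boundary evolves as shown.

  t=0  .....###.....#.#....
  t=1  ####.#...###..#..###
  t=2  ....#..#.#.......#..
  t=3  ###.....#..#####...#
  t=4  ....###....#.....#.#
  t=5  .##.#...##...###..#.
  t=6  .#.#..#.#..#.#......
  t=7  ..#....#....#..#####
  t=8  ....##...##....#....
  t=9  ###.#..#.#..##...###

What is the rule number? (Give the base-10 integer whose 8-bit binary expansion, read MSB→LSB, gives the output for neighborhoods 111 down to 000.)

  [7] ### => .  t=0,i=6
  [6] ##. => .  t=0,i=7
  [5] #.# => #  t=0,i=14
  [4] #.. => .  t=0,i=8
  [3] .## => #  t=0,i=5
  [2] .#. => .  t=0,i=13
  [1] ..# => .  t=0,i=4
  [0] ... => #  t=0,i=0
  bits 00101001 = 41

41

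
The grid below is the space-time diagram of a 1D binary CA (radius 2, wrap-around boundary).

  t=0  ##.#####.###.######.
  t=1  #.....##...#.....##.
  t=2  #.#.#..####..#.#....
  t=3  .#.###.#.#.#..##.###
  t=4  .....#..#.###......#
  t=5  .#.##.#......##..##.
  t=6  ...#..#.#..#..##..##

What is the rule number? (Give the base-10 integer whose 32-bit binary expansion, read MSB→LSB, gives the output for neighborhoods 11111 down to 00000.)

  [31] ##### => .  t=0,i=5
  [30] ####. => #  t=0,i=6
  [29] ###.# => #  t=0,i=7
  [28] ###.. => .  t=2,i=10
  [27] ##.## => .  t=0,i=2
  [26] ##.#. => .  t=1,i=19
  [25] ##..# => #  t=2,i=11
  [24] ##... => #  t=1,i=8
  [23] #.### => .  t=0,i=3
  [22] #.##. => #  t=0,i=0
  [21] #.#.# => .  t=2,i=2
  [20] #.#.. => #  t=1,i=0
  [19] #..## => .  t=2,i=6
  [18] #..#. => .  t=2,i=12
  [17] #...# => #  t=1,i=9
  [16] #.... => #  t=1,i=2
  [15] .#### => .  t=0,i=4
  [14] .###. => .  t=0,i=10
  [13] .##.# => .  t=0,i=1
  [12] .##.. => #  t=1,i=7
  [11] .#.## => .  t=3,i=2
  [10] .#.#. => #  t=2,i=1
  [9] .#..# => #  t=2,i=5
  [8] .#... => .  t=1,i=1
  [7] ..### => #  t=2,i=7
  [6] ..##. => .  t=1,i=6
  [5] ..#.# => .  t=2,i=0
  [4] ..#.. => .  t=1,i=11
  [3] ...## => .  t=1,i=5
  [2] ...#. => #  t=1,i=10
  [1] ....# => #  t=1,i=4
  [0] ..... => .  t=1,i=3
  bits 01100011010100110001011010000110 = 1666389638

1666389638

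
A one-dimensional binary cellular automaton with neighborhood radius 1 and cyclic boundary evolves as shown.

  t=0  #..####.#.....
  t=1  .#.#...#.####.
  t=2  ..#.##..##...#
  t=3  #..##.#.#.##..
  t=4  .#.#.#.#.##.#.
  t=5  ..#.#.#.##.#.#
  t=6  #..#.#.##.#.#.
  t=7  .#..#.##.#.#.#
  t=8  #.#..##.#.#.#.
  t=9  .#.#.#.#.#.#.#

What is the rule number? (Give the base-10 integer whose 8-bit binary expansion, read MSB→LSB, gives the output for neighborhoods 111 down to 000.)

  ### -> .   bit 7 = 0  t=0,i=4
  ##. -> .   bit 6 = 0  t=0,i=6
  #.# -> #   bit 5 = 1  t=0,i=7
  #.. -> #   bit 4 = 1  t=0,i=1
  .## -> #   bit 3 = 1  t=0,i=3
  .#. -> .   bit 2 = 0  t=0,i=0
  ..# -> .   bit 1 = 0  t=0,i=2
  ... -> #   bit 0 = 1  t=0,i=10
  bits 00111001 = 57

57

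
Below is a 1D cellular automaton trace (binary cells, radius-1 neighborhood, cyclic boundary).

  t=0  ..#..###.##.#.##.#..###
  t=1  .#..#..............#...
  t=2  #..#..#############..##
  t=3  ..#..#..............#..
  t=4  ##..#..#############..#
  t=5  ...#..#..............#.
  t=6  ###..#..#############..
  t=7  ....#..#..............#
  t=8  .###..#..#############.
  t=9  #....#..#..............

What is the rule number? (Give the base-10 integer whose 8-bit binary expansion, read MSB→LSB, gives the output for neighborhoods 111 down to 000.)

3

  [7] ### => .  t=0,i=6
  [6] ##. => .  t=0,i=7
  [5] #.# => .  t=0,i=8
  [4] #.. => .  t=0,i=0
  [3] .## => .  t=0,i=5
  [2] .#. => .  t=0,i=2
  [1] ..# => #  t=0,i=1
  [0] ... => #  t=1,i=6
  bits 00000011 = 3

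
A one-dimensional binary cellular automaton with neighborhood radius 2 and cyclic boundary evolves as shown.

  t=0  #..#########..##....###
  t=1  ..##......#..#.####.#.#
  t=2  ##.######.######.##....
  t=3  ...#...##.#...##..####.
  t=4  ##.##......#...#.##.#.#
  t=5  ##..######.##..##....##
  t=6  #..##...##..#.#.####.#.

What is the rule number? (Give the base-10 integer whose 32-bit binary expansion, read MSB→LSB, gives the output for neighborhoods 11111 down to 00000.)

  #####|.  b31=0 t=0,i=5
  ####.|#  b30=1 t=0,i=10
  ###.#|#  b29=1 t=1,i=18
  ###..|.  b28=0 t=0,i=0
  ##.##|.  b27=0 t=2,i=2
  ##.#.|.  b26=0 t=1,i=19
  ##..#|.  b25=0 t=0,i=1
  ##...|#  b24=1 t=0,i=16
  #.###|#  b23=1 t=1,i=15
  #.##.|.  b22=0 t=2,i=17
  #.#.#|.  b21=0 t=1,i=20
  #.#..|.  b20=0 t=1,i=22
  #..##|#  b19=1 t=0,i=2
  #..#.|#  b18=1 t=1,i=12
  #...#|.  b17=0 t=3,i=5
  #....|#  b16=1 t=0,i=17
  .####|.  b15=0 t=0,i=4
  .###.|#  b14=1 t=4,i=0
  .##.#|.  b13=0 t=2,i=1
  .##..|#  b12=1 t=0,i=15
  .#.##|#  b11=1 t=1,i=14
  .#.#.|.  b10=0 t=1,i=21
  .#..#|#  b9=1 t=1,i=0
  .#...|#  b8=1 t=3,i=4
  ..###|#  b7=1 t=0,i=3
  ..##.|.  b6=0 t=0,i=14
  ..#.#|#  b5=1 t=1,i=13
  ..#..|#  b4=1 t=1,i=10
  ...##|.  b3=0 t=0,i=19
  ...#.|.  b2=0 t=1,i=9
  ....#|#  b1=1 t=0,i=18
  .....|#  b0=1 t=1,i=6
  bits 01100001100011010101101110110011 = 1636654003

1636654003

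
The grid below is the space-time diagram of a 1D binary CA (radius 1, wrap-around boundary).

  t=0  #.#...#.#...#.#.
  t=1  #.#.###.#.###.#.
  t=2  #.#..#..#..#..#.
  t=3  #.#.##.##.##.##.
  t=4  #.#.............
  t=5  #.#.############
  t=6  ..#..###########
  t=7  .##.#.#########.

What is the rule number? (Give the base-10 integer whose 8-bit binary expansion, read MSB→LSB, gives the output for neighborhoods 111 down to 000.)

  [7] ### => #  t=1,i=5
  [6] ##. => .  t=1,i=6
  [5] #.# => .  t=0,i=1
  [4] #.. => .  t=0,i=3
  [3] .## => .  t=1,i=4
  [2] .#. => #  t=0,i=0
  [1] ..# => #  t=0,i=5
  [0] ... => #  t=0,i=4
  bits 10000111 = 135

135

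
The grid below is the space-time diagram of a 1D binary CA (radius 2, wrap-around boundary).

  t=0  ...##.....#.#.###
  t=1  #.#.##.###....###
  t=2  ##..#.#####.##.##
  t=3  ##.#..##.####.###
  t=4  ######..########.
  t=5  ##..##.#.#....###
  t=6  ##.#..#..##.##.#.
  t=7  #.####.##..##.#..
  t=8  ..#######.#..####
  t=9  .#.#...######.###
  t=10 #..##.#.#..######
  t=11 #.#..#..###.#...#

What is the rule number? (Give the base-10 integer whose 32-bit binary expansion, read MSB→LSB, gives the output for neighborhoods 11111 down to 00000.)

  nb #####: next=.  (t=2,i=8, bit31=0)
  nb ####.: next=#  (t=1,i=16, bit30=1)
  nb ###.#: next=#  (t=1,i=0, bit29=1)
  nb ###..: next=#  (t=0,i=16, bit28=1)
  nb ##.##: next=#  (t=1,i=6, bit27=1)
  nb ##.#.: next=#  (t=1,i=1, bit26=1)
  nb ##..#: next=.  (t=2,i=2, bit25=0)
  nb ##...: next=#  (t=0,i=0, bit24=1)
  nb #.###: next=#  (t=0,i=14, bit23=1)
  nb #.##.: next=#  (t=1,i=4, bit22=1)
  nb #.#.#: next=.  (t=0,i=12, bit21=0)
  nb #.#..: next=#  (t=3,i=3, bit20=1)
  nb #..##: next=#  (t=3,i=5, bit19=1)
  nb #..#.: next=#  (t=2,i=3, bit18=1)
  nb #...#: next=.  (t=0,i=1, bit17=0)
  nb #....: next=.  (t=0,i=6, bit16=0)
  nb .####: next=#  (t=1,i=15, bit15=1)
  nb .###.: next=#  (t=0,i=15, bit14=1)
  nb .##.#: next=.  (t=1,i=5, bit13=0)
  nb .##..: next=#  (t=0,i=4, bit12=1)
  nb .#.##: next=.  (t=0,i=13, bit11=0)
  nb .#.#.: next=.  (t=0,i=11, bit10=0)
  nb .#..#: next=#  (t=3,i=4, bit9=1)
  nb .#...: next=#  (t=5,i=10, bit8=1)
  nb ..###: next=.  (t=1,i=14, bit7=0)
  nb ..##.: next=.  (t=0,i=3, bit6=0)
  nb ..#.#: next=.  (t=0,i=10, bit5=0)
  nb ..#..: next=.  (t=6,i=6, bit4=0)
  nb ...##: next=#  (t=0,i=2, bit3=1)
  nb ...#.: next=#  (t=0,i=9, bit2=1)
  nb ....#: next=#  (t=0,i=8, bit1=1)
  nb .....: next=#  (t=0,i=7, bit0=1)
  bits 01111101110111001101001100001111 = 2111623951

2111623951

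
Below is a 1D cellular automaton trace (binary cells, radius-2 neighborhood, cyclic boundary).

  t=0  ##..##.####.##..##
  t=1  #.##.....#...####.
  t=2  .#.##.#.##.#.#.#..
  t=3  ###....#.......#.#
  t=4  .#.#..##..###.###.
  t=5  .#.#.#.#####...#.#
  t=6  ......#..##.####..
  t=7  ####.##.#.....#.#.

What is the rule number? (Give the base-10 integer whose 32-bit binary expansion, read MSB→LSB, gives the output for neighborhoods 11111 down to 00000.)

3273283765

  ##### -> #   bit 31 = 1  t=5,i=9
  ####. -> #   bit 30 = 1  t=0,i=0
  ###.# -> .   bit 29 = 0  t=0,i=10
  ###.. -> .   bit 28 = 0  t=0,i=1
  ##.## -> .   bit 27 = 0  t=0,i=6
  ##.#. -> .   bit 26 = 0  t=1,i=17
  ##..# -> #   bit 25 = 1  t=0,i=2
  ##... -> #   bit 24 = 1  t=1,i=4
  #.### -> .   bit 23 = 0  t=0,i=7
  #.##. -> .   bit 22 = 0  t=0,i=12
  #.#.# -> .   bit 21 = 0  t=1,i=0
  #.#.. -> #   bit 20 = 1  t=2,i=15
  #..## -> #   bit 19 = 1  t=0,i=3
  #..#. -> .   bit 18 = 0  t=4,i=0
  #...# -> #   bit 17 = 1  t=1,i=11
  #.... -> .   bit 16 = 0  t=1,i=5
  .#### -> .   bit 15 = 0  t=0,i=8
  .###. -> #   bit 14 = 1  t=4,i=11
  .##.# -> .   bit 13 = 0  t=0,i=5
  .##.. -> #   bit 12 = 1  t=0,i=13
  .#.## -> #   bit 11 = 1  t=1,i=1
  .#.#. -> .   bit 10 = 0  t=2,i=12
  .#..# -> .   bit 9 = 0  t=4,i=4
  .#... -> .   bit 8 = 0  t=1,i=10
  ..### -> #   bit 7 = 1  t=0,i=16
  ..##. -> .   bit 6 = 0  t=0,i=4
  ..#.# -> #   bit 5 = 1  t=2,i=1
  ..#.. -> #   bit 4 = 1  t=1,i=9
  ...## -> .   bit 3 = 0  t=1,i=12
  ...#. -> #   bit 2 = 1  t=1,i=8
  ....# -> .   bit 1 = 0  t=1,i=7
  ..... -> #   bit 0 = 1  t=1,i=6
  bits 11000011000110100101100010110101 = 3273283765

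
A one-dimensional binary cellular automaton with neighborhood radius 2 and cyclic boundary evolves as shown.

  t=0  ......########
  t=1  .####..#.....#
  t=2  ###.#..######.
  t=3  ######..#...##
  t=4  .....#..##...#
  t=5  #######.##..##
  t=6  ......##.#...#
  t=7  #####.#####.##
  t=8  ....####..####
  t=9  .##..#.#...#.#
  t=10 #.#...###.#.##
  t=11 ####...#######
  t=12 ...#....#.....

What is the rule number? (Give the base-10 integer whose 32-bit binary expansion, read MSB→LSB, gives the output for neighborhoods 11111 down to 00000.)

  nb #####: next=.  (t=0,i=8, bit31=0)
  nb ####.: next=.  (t=0,i=12, bit30=0)
  nb ###.#: next=#  (t=2,i=2, bit29=1)
  nb ###..: next=#  (t=0,i=13, bit28=1)
  nb ##.##: next=#  (t=2,i=13, bit27=1)
  nb ##.#.: next=#  (t=2,i=3, bit26=1)
  nb ##..#: next=.  (t=1,i=5, bit25=0)
  nb ##...: next=.  (t=0,i=0, bit24=0)
  nb #.###: next=#  (t=1,i=1, bit23=1)
  nb #.##.: next=.  (t=5,i=8, bit22=0)
  nb #.#.#: next=#  (t=9,i=13, bit21=1)
  nb #.#..: next=#  (t=2,i=4, bit20=1)
  nb #..##: next=.  (t=2,i=6, bit19=0)
  nb #..#.: next=.  (t=1,i=6, bit18=0)
  nb #...#: next=.  (t=3,i=10, bit17=0)
  nb #....: next=#  (t=0,i=1, bit16=1)
  nb .####: next=#  (t=0,i=7, bit15=1)
  nb .###.: next=#  (t=2,i=1, bit14=1)
  nb .##.#: next=#  (t=6,i=7, bit13=1)
  nb .##..: next=#  (t=4,i=9, bit12=1)
  nb .#.##: next=#  (t=1,i=0, bit11=1)
  nb .#.#.: next=#  (t=9,i=6, bit10=1)
  nb .#..#: next=#  (t=2,i=5, bit9=1)
  nb .#...: next=#  (t=1,i=8, bit8=1)
  nb ..###: next=.  (t=0,i=6, bit7=0)
  nb ..##.: next=#  (t=4,i=8, bit6=1)
  nb ..#.#: next=.  (t=1,i=13, bit5=0)
  nb ..#..: next=#  (t=1,i=7, bit4=1)
  nb ...##: next=.  (t=0,i=5, bit3=0)
  nb ...#.: next=#  (t=1,i=12, bit2=1)
  nb ....#: next=#  (t=0,i=4, bit1=1)
  nb .....: next=#  (t=0,i=2, bit0=1)
  bits 00111100101100011111111101010111 = 1018298199

1018298199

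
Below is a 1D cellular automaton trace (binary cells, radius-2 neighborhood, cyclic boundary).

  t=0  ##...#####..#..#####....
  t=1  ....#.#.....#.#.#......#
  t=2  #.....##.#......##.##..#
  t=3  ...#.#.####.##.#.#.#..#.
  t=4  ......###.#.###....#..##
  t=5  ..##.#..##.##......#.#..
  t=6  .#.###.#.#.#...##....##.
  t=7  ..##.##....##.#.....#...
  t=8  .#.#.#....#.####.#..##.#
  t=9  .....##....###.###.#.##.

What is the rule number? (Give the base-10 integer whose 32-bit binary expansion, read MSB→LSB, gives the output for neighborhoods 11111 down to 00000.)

  #####|.  b31=0 t=0,i=7
  ####.|.  b30=0 t=0,i=8
  ###.#|#  b29=1 t=3,i=10
  ###..|.  b28=0 t=0,i=9
  ##.##|.  b27=0 t=2,i=18
  ##.#.|#  b26=1 t=2,i=8
  ##..#|.  b25=0 t=0,i=10
  ##...|.  b24=0 t=0,i=2
  #.###|#  b23=1 t=3,i=7
  #.##.|#  b22=1 t=2,i=19
  #.#.#|.  b21=0 t=1,i=14
  #.#..|#  b20=1 t=1,i=6
  #..##|#  b19=1 t=0,i=14
  #..#.|.  b18=0 t=0,i=11
  #...#|.  b17=0 t=0,i=3
  #....|.  b16=0 t=0,i=21
  .####|#  b15=1 t=0,i=6
  .###.|.  b14=0 t=4,i=7
  .##.#|#  b13=1 t=2,i=7
  .##..|.  b12=0 t=0,i=1
  .#.##|#  b11=1 t=3,i=6
  .#.#.|.  b10=0 t=1,i=5
  .#..#|.  b9=0 t=0,i=13
  .#...|#  b8=1 t=1,i=0
  ..###|.  b7=0 t=0,i=5
  ..##.|.  b6=0 t=0,i=0
  ..#.#|.  b5=0 t=1,i=4
  ..#..|#  b4=1 t=0,i=12
  ...##|#  b3=1 t=0,i=4
  ...#.|.  b2=0 t=1,i=3
  ....#|.  b1=0 t=0,i=22
  .....|#  b0=1 t=1,i=9
  bits 00100100110110001010100100011001 = 618178841

618178841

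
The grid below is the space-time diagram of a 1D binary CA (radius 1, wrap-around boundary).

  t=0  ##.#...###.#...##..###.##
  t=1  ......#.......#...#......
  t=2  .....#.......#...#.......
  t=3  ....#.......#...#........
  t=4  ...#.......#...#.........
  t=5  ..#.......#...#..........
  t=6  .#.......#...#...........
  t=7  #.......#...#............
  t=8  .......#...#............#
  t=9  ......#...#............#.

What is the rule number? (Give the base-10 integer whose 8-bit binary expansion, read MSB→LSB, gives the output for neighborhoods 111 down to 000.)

2

  nb ###: next=.  (t=0,i=0, bit7=0)
  nb ##.: next=.  (t=0,i=1, bit6=0)
  nb #.#: next=.  (t=0,i=2, bit5=0)
  nb #..: next=.  (t=0,i=4, bit4=0)
  nb .##: next=.  (t=0,i=7, bit3=0)
  nb .#.: next=.  (t=0,i=3, bit2=0)
  nb ..#: next=#  (t=0,i=6, bit1=1)
  nb ...: next=.  (t=0,i=5, bit0=0)
  bits 00000010 = 2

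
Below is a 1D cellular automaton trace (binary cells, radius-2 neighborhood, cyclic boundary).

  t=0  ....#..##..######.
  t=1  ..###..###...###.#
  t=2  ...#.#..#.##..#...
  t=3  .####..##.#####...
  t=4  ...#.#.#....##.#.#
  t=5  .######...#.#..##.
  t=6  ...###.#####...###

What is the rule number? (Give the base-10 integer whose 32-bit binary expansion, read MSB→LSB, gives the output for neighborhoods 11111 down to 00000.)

  [31] ##### => #  t=0,i=13
  [30] ####. => #  t=0,i=15
  [29] ###.# => .  t=1,i=15
  [28] ###.. => .  t=0,i=16
  [27] ##.## => .  t=3,i=9
  [26] ##.#. => .  t=1,i=16
  [25] ##..# => #  t=0,i=9
  [24] ##... => #  t=0,i=17
  [23] #.### => .  t=3,i=10
  [22] #.##. => #  t=2,i=10
  [21] #.#.# => #  t=4,i=5
  [20] #.#.. => .  t=1,i=17
  [19] #..## => .  t=0,i=6
  [18] #..#. => #  t=2,i=7
  [17] #...# => #  t=1,i=11
  [16] #.... => .  t=0,i=0
  [15] .#### => .  t=0,i=12
  [14] .###. => #  t=1,i=3
  [13] .##.# => .  t=3,i=8
  [12] .##.. => #  t=0,i=8
  [11] .#.## => .  t=2,i=9
  [10] .#.#. => #  t=2,i=4
  [9] .#..# => .  t=0,i=5
  [8] .#... => .  t=2,i=15
  [7] ..### => .  t=0,i=11
  [6] ..##. => #  t=0,i=7
  [5] ..#.# => #  t=2,i=3
  [4] ..#.. => #  t=0,i=4
  [3] ...## => .  t=1,i=12
  [2] ...#. => #  t=0,i=3
  [1] ....# => #  t=0,i=2
  [0] ..... => .  t=0,i=1
  bits 11000011011001100101010001110110 = 3278263414

3278263414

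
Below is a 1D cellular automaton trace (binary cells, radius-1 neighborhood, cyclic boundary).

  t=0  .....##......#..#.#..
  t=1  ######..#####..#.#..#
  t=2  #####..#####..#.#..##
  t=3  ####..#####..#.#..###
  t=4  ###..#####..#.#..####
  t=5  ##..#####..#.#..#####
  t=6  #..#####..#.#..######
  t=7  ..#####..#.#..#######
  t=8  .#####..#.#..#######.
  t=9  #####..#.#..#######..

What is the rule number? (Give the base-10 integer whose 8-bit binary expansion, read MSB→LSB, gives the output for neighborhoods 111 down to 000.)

171

  ###|#  b7=1 t=1,i=0
  ##.|.  b6=0 t=0,i=6
  #.#|#  b5=1 t=0,i=17
  #..|.  b4=0 t=0,i=7
  .##|#  b3=1 t=0,i=5
  .#.|.  b2=0 t=0,i=13
  ..#|#  b1=1 t=0,i=4
  ...|#  b0=1 t=0,i=0
  bits 10101011 = 171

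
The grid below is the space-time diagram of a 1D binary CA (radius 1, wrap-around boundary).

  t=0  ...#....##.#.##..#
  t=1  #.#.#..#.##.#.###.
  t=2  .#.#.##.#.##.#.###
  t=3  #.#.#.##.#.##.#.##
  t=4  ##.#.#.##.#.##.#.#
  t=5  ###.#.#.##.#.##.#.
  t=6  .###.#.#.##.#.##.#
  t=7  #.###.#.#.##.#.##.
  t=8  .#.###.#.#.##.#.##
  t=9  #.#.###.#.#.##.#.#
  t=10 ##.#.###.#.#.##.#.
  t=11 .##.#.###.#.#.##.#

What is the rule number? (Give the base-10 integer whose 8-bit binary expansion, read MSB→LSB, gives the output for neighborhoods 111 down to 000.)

  ### -> #   bit 7 = 1  t=1,i=15
  ##. -> #   bit 6 = 1  t=0,i=9
  #.# -> #   bit 5 = 1  t=0,i=10
  #.. -> #   bit 4 = 1  t=0,i=0
  .## -> .   bit 3 = 0  t=0,i=8
  .#. -> .   bit 2 = 0  t=0,i=3
  ..# -> #   bit 1 = 1  t=0,i=2
  ... -> .   bit 0 = 0  t=0,i=1
  bits 11110010 = 242

242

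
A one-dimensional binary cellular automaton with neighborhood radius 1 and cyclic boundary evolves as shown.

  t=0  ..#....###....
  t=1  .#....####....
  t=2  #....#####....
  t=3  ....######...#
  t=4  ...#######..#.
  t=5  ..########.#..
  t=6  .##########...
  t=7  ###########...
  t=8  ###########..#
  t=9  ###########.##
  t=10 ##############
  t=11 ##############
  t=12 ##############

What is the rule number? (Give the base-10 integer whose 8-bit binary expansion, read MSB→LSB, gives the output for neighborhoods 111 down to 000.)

  [7] ### => #  t=0,i=8
  [6] ##. => #  t=0,i=9
  [5] #.# => #  t=5,i=10
  [4] #.. => .  t=0,i=3
  [3] .## => #  t=0,i=7
  [2] .#. => .  t=0,i=2
  [1] ..# => #  t=0,i=1
  [0] ... => .  t=0,i=0
  bits 11101010 = 234

234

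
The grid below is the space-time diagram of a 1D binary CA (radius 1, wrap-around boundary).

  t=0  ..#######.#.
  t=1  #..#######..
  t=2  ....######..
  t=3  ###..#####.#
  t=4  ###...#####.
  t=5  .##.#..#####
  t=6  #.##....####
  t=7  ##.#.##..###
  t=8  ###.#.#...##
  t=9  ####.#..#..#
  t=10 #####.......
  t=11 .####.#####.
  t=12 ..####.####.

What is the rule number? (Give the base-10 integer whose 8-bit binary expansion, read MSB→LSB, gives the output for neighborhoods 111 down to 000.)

225

  nb ###: next=#  (t=0,i=3, bit7=1)
  nb ##.: next=#  (t=0,i=8, bit6=1)
  nb #.#: next=#  (t=0,i=9, bit5=1)
  nb #..: next=.  (t=0,i=11, bit4=0)
  nb .##: next=.  (t=0,i=2, bit3=0)
  nb .#.: next=.  (t=0,i=10, bit2=0)
  nb ..#: next=.  (t=0,i=1, bit1=0)
  nb ...: next=#  (t=0,i=0, bit0=1)
  bits 11100001 = 225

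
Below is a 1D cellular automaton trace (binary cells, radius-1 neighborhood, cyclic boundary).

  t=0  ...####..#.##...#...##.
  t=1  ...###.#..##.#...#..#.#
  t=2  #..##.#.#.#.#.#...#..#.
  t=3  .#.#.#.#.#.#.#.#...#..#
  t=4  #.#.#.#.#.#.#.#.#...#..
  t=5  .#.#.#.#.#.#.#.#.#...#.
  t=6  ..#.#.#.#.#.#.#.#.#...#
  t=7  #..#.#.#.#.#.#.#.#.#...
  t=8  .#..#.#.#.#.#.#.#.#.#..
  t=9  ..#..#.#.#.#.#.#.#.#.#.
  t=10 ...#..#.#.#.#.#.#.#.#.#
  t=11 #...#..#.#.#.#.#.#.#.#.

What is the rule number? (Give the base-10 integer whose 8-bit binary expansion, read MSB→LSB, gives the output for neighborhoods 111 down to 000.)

184

  nb ###: next=#  (t=0,i=4, bit7=1)
  nb ##.: next=.  (t=0,i=6, bit6=0)
  nb #.#: next=#  (t=0,i=10, bit5=1)
  nb #..: next=#  (t=0,i=7, bit4=1)
  nb .##: next=#  (t=0,i=3, bit3=1)
  nb .#.: next=.  (t=0,i=9, bit2=0)
  nb ..#: next=.  (t=0,i=2, bit1=0)
  nb ...: next=.  (t=0,i=0, bit0=0)
  bits 10111000 = 184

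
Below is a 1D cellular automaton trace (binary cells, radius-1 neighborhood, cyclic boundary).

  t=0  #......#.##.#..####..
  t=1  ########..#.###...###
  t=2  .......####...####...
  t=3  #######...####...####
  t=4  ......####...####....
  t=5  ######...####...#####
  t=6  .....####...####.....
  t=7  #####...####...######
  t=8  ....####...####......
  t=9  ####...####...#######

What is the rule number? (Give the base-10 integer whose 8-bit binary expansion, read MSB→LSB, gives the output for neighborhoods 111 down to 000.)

  ### -> .   bit 7 = 0  t=0,i=16
  ##. -> #   bit 6 = 1  t=0,i=10
  #.# -> .   bit 5 = 0  t=0,i=8
  #.. -> #   bit 4 = 1  t=0,i=1
  .## -> .   bit 3 = 0  t=0,i=9
  .#. -> #   bit 2 = 1  t=0,i=0
  ..# -> #   bit 1 = 1  t=0,i=6
  ... -> #   bit 0 = 1  t=0,i=2
  bits 01010111 = 87

87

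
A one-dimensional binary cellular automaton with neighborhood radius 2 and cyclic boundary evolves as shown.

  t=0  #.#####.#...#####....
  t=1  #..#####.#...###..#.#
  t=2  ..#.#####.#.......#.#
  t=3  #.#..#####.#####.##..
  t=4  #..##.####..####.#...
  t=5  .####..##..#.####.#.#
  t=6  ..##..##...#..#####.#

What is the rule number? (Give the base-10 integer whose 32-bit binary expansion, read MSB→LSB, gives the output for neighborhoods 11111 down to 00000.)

3832128357

  ##### -> #   bit 31 = 1  t=0,i=4
  ####. -> #   bit 30 = 1  t=0,i=5
  ###.# -> #   bit 29 = 1  t=0,i=6
  ###.. -> .   bit 28 = 0  t=0,i=16
  ##.## -> .   bit 27 = 0  t=3,i=10
  ##.#. -> #   bit 26 = 1  t=0,i=7
  ##..# -> .   bit 25 = 0  t=1,i=1
  ##... -> .   bit 24 = 0  t=0,i=17
  #.### -> .   bit 23 = 0  t=0,i=2
  #.##. -> #   bit 22 = 1  t=1,i=20
  #.#.# -> #   bit 21 = 1  t=5,i=18
  #.#.. -> .   bit 20 = 0  t=0,i=8
  #..## -> #   bit 19 = 1  t=1,i=2
  #..#. -> .   bit 18 = 0  t=1,i=17
  #...# -> .   bit 17 = 0  t=0,i=10
  #.... -> #   bit 16 = 1  t=0,i=18
  .#### -> #   bit 15 = 1  t=0,i=3
  .###. -> .   bit 14 = 0  t=1,i=14
  .##.# -> #   bit 13 = 1  t=4,i=4
  .##.. -> .   bit 12 = 0  t=1,i=0
  .#.## -> .   bit 11 = 0  t=0,i=1
  .#.#. -> .   bit 10 = 0  t=2,i=19
  .#..# -> #   bit 9 = 1  t=2,i=0
  .#... -> #   bit 8 = 1  t=0,i=9
  ..### -> .   bit 7 = 0  t=0,i=12
  ..##. -> #   bit 6 = 1  t=4,i=3
  ..#.# -> #   bit 5 = 1  t=0,i=0
  ..#.. -> .   bit 4 = 0  t=4,i=0
  ...## -> .   bit 3 = 0  t=0,i=11
  ...#. -> #   bit 2 = 1  t=0,i=20
  ....# -> .   bit 1 = 0  t=0,i=19
  ..... -> #   bit 0 = 1  t=2,i=13
  bits 11100100011010011010001101100101 = 3832128357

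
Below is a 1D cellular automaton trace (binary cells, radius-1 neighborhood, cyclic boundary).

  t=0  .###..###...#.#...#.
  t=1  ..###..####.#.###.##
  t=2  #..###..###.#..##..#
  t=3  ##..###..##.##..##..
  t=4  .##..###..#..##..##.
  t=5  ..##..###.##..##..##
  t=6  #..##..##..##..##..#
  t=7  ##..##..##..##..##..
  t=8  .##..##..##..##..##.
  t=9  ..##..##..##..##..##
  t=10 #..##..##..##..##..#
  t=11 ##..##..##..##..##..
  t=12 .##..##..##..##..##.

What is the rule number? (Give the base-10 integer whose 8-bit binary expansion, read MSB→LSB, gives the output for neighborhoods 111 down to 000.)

213

  [7] ### => #  t=0,i=2
  [6] ##. => #  t=0,i=3
  [5] #.# => .  t=0,i=13
  [4] #.. => #  t=0,i=4
  [3] .## => .  t=0,i=1
  [2] .#. => #  t=0,i=12
  [1] ..# => .  t=0,i=0
  [0] ... => #  t=0,i=10
  bits 11010101 = 213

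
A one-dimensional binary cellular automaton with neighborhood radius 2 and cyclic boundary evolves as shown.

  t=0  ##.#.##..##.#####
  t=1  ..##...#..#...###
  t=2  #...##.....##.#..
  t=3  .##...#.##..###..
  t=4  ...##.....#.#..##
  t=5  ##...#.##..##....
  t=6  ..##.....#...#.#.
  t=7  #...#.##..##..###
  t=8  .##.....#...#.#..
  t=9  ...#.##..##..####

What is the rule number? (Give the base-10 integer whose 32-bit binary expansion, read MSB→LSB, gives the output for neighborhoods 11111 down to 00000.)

  [31] ##### => #  t=0,i=14
  [30] ####. => .  t=0,i=0
  [29] ###.# => .  t=0,i=1
  [28] ###.. => .  t=1,i=16
  [27] ##.## => .  t=0,i=11
  [26] ##.#. => #  t=0,i=2
  [25] ##..# => #  t=0,i=7
  [24] ##... => #  t=1,i=4
  [23] #.### => .  t=0,i=12
  [22] #.##. => .  t=0,i=5
  [21] #.#.# => #  t=0,i=3
  [20] #.#.. => #  t=2,i=14
  [19] #..## => .  t=0,i=8
  [18] #..#. => .  t=1,i=9
  [17] #...# => #  t=1,i=5
  [16] #.... => .  t=2,i=7
  [15] .#### => .  t=0,i=13
  [14] .###. => .  t=1,i=15
  [13] .##.# => #  t=0,i=10
  [12] .##.. => .  t=0,i=6
  [11] .#.## => .  t=0,i=4
  [10] .#.#. => #  t=4,i=11
  [9] .#..# => .  t=1,i=8
  [8] .#... => #  t=1,i=11
  [7] ..### => #  t=1,i=14
  [6] ..##. => .  t=0,i=9
  [5] ..#.# => .  t=3,i=6
  [4] ..#.. => .  t=1,i=7
  [3] ...## => .  t=1,i=13
  [2] ...#. => .  t=1,i=6
  [1] ....# => #  t=2,i=9
  [0] ..... => #  t=2,i=8
  bits 10000111001100100010010110000011 = 2268210563

2268210563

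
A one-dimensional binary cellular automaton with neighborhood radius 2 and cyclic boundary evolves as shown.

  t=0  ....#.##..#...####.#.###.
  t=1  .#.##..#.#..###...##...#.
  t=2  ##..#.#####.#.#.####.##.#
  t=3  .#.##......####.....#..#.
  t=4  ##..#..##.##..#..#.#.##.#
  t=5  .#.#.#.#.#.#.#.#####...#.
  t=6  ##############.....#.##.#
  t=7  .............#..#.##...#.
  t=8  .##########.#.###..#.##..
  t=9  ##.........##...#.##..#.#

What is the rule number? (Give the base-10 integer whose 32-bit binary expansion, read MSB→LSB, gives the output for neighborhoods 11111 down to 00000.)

  nb #####: next=.  (t=2,i=8, bit31=0)
  nb ####.: next=.  (t=0,i=16, bit30=0)
  nb ###.#: next=.  (t=0,i=17, bit29=0)
  nb ###..: next=#  (t=0,i=23, bit28=1)
  nb ##.##: next=#  (t=2,i=20, bit27=1)
  nb ##.#.: next=#  (t=0,i=18, bit26=1)
  nb ##..#: next=.  (t=0,i=8, bit25=0)
  nb ##...: next=.  (t=0,i=24, bit24=0)
  nb #.###: next=.  (t=0,i=21, bit23=0)
  nb #.##.: next=.  (t=0,i=6, bit22=0)
  nb #.#.#: next=#  (t=0,i=19, bit21=1)
  nb #.#..: next=#  (t=1,i=9, bit20=1)
  nb #..##: next=.  (t=1,i=11, bit19=0)
  nb #..#.: next=#  (t=0,i=9, bit18=1)
  nb #...#: next=#  (t=0,i=12, bit17=1)
  nb #....: next=.  (t=0,i=0, bit16=0)
  nb .####: next=.  (t=0,i=15, bit15=0)
  nb .###.: next=.  (t=0,i=22, bit14=0)
  nb .##.#: next=.  (t=2,i=22, bit13=0)
  nb .##..: next=#  (t=0,i=7, bit12=1)
  nb .#.##: next=.  (t=0,i=5, bit11=0)
  nb .#.#.: next=#  (t=1,i=8, bit10=1)
  nb .#..#: next=#  (t=1,i=10, bit9=1)
  nb .#...: next=.  (t=0,i=11, bit8=0)
  nb ..###: next=#  (t=0,i=14, bit7=1)
  nb ..##.: next=#  (t=1,i=18, bit6=1)
  nb ..#.#: next=#  (t=0,i=4, bit5=1)
  nb ..#..: next=.  (t=0,i=10, bit4=0)
  nb ...##: next=#  (t=0,i=13, bit3=1)
  nb ...#.: next=#  (t=0,i=3, bit2=1)
  nb ....#: next=.  (t=0,i=2, bit1=0)
  nb .....: next=#  (t=0,i=1, bit0=1)
  bits 00011100001101100001011011101101 = 473306861

473306861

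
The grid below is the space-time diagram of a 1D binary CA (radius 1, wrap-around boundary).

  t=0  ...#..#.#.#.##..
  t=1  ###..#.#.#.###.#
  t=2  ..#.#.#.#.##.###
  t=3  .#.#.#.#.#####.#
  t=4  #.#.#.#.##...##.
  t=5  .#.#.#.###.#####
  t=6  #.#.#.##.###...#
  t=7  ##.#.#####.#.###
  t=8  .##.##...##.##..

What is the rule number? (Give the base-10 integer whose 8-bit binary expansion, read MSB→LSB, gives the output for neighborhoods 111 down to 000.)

107

  ### -> .   bit 7 = 0  t=1,i=0
  ##. -> #   bit 6 = 1  t=0,i=13
  #.# -> #   bit 5 = 1  t=0,i=7
  #.. -> .   bit 4 = 0  t=0,i=4
  .## -> #   bit 3 = 1  t=0,i=12
  .#. -> .   bit 2 = 0  t=0,i=3
  ..# -> #   bit 1 = 1  t=0,i=2
  ... -> #   bit 0 = 1  t=0,i=0
  bits 01101011 = 107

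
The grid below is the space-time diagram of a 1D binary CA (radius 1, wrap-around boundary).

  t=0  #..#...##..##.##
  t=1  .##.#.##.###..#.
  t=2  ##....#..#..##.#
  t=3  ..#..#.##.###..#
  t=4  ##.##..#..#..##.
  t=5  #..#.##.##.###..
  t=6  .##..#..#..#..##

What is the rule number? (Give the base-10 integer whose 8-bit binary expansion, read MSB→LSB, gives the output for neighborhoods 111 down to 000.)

26

  nb ###: next=.  (t=0,i=15, bit7=0)
  nb ##.: next=.  (t=0,i=0, bit6=0)
  nb #.#: next=.  (t=0,i=13, bit5=0)
  nb #..: next=#  (t=0,i=1, bit4=1)
  nb .##: next=#  (t=0,i=7, bit3=1)
  nb .#.: next=.  (t=0,i=3, bit2=0)
  nb ..#: next=#  (t=0,i=2, bit1=1)
  nb ...: next=.  (t=0,i=5, bit0=0)
  bits 00011010 = 26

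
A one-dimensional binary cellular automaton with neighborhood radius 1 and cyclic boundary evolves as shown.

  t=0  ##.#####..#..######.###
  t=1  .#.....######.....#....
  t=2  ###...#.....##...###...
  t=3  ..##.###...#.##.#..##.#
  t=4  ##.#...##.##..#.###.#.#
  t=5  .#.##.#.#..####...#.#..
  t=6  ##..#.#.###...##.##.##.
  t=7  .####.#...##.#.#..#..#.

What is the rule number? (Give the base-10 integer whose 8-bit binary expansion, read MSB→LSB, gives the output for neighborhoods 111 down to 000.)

86

  ###|.  b7=0 t=0,i=0
  ##.|#  b6=1 t=0,i=1
  #.#|.  b5=0 t=0,i=2
  #..|#  b4=1 t=0,i=8
  .##|.  b3=0 t=0,i=3
  .#.|#  b2=1 t=0,i=10
  ..#|#  b1=1 t=0,i=9
  ...|.  b0=0 t=1,i=3
  bits 01010110 = 86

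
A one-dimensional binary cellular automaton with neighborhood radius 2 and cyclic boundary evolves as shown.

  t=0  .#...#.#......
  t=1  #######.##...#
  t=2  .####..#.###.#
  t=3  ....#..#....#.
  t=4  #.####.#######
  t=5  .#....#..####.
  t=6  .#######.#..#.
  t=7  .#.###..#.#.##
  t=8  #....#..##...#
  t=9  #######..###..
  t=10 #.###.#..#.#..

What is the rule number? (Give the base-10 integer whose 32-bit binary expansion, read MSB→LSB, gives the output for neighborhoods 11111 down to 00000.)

  nb #####: next=#  (t=1,i=1, bit31=1)
  nb ####.: next=.  (t=1,i=5, bit30=0)
  nb ###.#: next=.  (t=1,i=6, bit29=0)
  nb ###..: next=#  (t=2,i=4, bit28=1)
  nb ##.##: next=#  (t=1,i=7, bit27=1)
  nb ##.#.: next=#  (t=2,i=12, bit26=1)
  nb ##..#: next=.  (t=2,i=5, bit25=0)
  nb ##...: next=#  (t=1,i=10, bit24=1)
  nb #.###: next=.  (t=2,i=1, bit23=0)
  nb #.##.: next=.  (t=1,i=8, bit22=0)
  nb #.#.#: next=.  (t=2,i=13, bit21=0)
  nb #.#..: next=.  (t=0,i=7, bit20=0)
  nb #..##: next=.  (t=5,i=8, bit19=0)
  nb #..#.: next=.  (t=2,i=6, bit18=0)
  nb #...#: next=#  (t=0,i=3, bit17=1)
  nb #....: next=#  (t=0,i=9, bit16=1)
  nb .####: next=.  (t=1,i=0, bit15=0)
  nb .###.: next=.  (t=2,i=10, bit14=0)
  nb .##.#: next=#  (t=7,i=13, bit13=1)
  nb .##..: next=#  (t=1,i=9, bit12=1)
  nb .#.##: next=.  (t=2,i=0, bit11=0)
  nb .#.#.: next=#  (t=0,i=6, bit10=1)
  nb .#..#: next=#  (t=3,i=5, bit9=1)
  nb .#...: next=#  (t=0,i=2, bit8=1)
  nb ..###: next=#  (t=1,i=13, bit7=1)
  nb ..##.: next=.  (t=8,i=8, bit6=0)
  nb ..#.#: next=#  (t=0,i=5, bit5=1)
  nb ..#..: next=#  (t=0,i=1, bit4=1)
  nb ...##: next=.  (t=1,i=12, bit3=0)
  nb ...#.: next=#  (t=0,i=0, bit2=1)
  nb ....#: next=#  (t=0,i=13, bit1=1)
  nb .....: next=.  (t=0,i=10, bit0=0)
  bits 10011101000000110011011110110110 = 2634233782

2634233782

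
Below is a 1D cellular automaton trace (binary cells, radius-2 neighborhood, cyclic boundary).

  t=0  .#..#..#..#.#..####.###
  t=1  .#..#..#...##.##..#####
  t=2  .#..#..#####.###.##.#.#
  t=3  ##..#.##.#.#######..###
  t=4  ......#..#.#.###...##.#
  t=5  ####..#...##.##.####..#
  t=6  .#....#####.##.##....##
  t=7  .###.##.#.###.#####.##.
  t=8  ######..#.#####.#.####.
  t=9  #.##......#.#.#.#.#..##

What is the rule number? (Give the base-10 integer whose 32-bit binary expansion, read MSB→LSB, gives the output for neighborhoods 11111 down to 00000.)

  nb #####: next=#  (t=1,i=20, bit31=1)
  nb ####.: next=.  (t=0,i=17, bit30=0)
  nb ###.#: next=#  (t=0,i=18, bit29=1)
  nb ###..: next=.  (t=3,i=1, bit28=0)
  nb ##.##: next=#  (t=0,i=19, bit27=1)
  nb ##.#.: next=.  (t=0,i=0, bit26=0)
  nb ##..#: next=.  (t=1,i=16, bit25=0)
  nb ##...: next=#  (t=4,i=16, bit24=1)
  nb #.###: next=#  (t=0,i=20, bit23=1)
  nb #.##.: next=#  (t=1,i=14, bit22=1)
  nb #.#.#: next=#  (t=2,i=20, bit21=1)
  nb #.#..: next=#  (t=0,i=1, bit20=1)
  nb #..##: next=#  (t=0,i=14, bit19=1)
  nb #..#.: next=.  (t=0,i=3, bit18=0)
  nb #...#: next=#  (t=1,i=9, bit17=1)
  nb #....: next=#  (t=4,i=1, bit16=1)
  nb .####: next=.  (t=0,i=16, bit15=0)
  nb .###.: next=#  (t=0,i=21, bit14=1)
  nb .##.#: next=.  (t=1,i=12, bit13=0)
  nb .##..: next=#  (t=1,i=15, bit12=1)
  nb .#.##: next=.  (t=3,i=5, bit11=0)
  nb .#.#.: next=#  (t=0,i=11, bit10=1)
  nb .#..#: next=.  (t=0,i=2, bit9=0)
  nb .#...: next=#  (t=1,i=8, bit8=1)
  nb ..###: next=#  (t=0,i=15, bit7=1)
  nb ..##.: next=#  (t=1,i=11, bit6=1)
  nb ..#.#: next=.  (t=0,i=10, bit5=0)
  nb ..#..: next=#  (t=0,i=4, bit4=1)
  nb ...##: next=#  (t=1,i=10, bit3=1)
  nb ...#.: next=.  (t=4,i=5, bit2=0)
  nb ....#: next=.  (t=4,i=4, bit1=0)
  nb .....: next=#  (t=4,i=2, bit0=1)
  bits 10101001111110110101010111011001 = 2851821017

2851821017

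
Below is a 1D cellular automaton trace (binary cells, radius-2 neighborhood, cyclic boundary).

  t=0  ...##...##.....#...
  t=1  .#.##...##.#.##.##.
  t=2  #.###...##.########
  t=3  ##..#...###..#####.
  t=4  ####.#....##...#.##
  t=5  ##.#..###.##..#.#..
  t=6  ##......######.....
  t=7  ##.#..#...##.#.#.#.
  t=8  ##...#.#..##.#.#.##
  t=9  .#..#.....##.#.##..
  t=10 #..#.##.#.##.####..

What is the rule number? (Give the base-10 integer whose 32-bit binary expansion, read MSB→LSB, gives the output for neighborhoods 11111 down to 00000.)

  [31] ##### => #  t=2,i=13
  [30] ####. => .  t=2,i=18
  [29] ###.# => #  t=2,i=0
  [28] ###.. => #  t=2,i=4
  [27] ##.## => #  t=1,i=15
  [26] ##.#. => .  t=1,i=10
  [25] ##..# => #  t=1,i=18
  [24] ##... => .  t=0,i=5
  [23] #.### => .  t=2,i=2
  [22] #.##. => #  t=1,i=3
  [21] #.#.# => #  t=1,i=11
  [20] #.#.. => .  t=4,i=5
  [19] #..## => .  t=3,i=12
  [18] #..#. => #  t=1,i=0
  [17] #...# => .  t=0,i=6
  [16] #.... => #  t=0,i=11
  [15] .#### => .  t=2,i=12
  [14] .###. => .  t=2,i=3
  [13] .##.# => #  t=1,i=9
  [12] .##.. => #  t=0,i=4
  [11] .#.## => #  t=1,i=2
  [10] .#.#. => .  t=5,i=15
  [9] .#..# => .  t=5,i=4
  [8] .#... => #  t=0,i=16
  [7] ..### => .  t=3,i=8
  [6] ..##. => #  t=0,i=3
  [5] ..#.# => .  t=1,i=1
  [4] ..#.. => .  t=0,i=15
  [3] ...## => .  t=0,i=2
  [2] ...#. => #  t=0,i=14
  [1] ....# => #  t=0,i=1
  [0] ..... => .  t=0,i=0
  bits 10111010011001010011100101000110 = 3127195974

3127195974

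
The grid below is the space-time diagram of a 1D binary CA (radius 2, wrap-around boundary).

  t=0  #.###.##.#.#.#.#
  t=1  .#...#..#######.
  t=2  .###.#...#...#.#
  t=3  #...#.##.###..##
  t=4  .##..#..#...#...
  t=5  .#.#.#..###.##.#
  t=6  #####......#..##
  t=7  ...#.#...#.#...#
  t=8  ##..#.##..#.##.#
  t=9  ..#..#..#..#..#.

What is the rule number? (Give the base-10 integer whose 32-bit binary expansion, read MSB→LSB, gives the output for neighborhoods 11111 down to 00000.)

  #####|.  b31=0 t=1,i=10
  ####.|#  b30=1 t=1,i=13
  ###.#|.  b29=0 t=0,i=4
  ###..|.  b28=0 t=1,i=14
  ##.##|#  b27=1 t=0,i=1
  ##.#.|#  b26=1 t=0,i=8
  ##..#|#  b25=1 t=1,i=15
  ##...|#  b24=1 t=3,i=1
  #.###|.  b23=0 t=0,i=2
  #.##.|.  b22=0 t=0,i=6
  #.#.#|#  b21=1 t=0,i=9
  #.#..|.  b20=0 t=2,i=5
  #..##|.  b19=0 t=1,i=7
  #..#.|.  b18=0 t=1,i=0
  #...#|#  b17=1 t=1,i=3
  #....|.  b16=0 t=4,i=14
  .####|#  b15=1 t=1,i=9
  .###.|.  b14=0 t=0,i=3
  .##.#|.  b13=0 t=0,i=0
  .##..|.  b12=0 t=4,i=2
  .#.##|#  b11=1 t=0,i=14
  .#.#.|#  b10=1 t=0,i=10
  .#..#|.  b9=0 t=1,i=6
  .#...|#  b8=1 t=1,i=2
  ..###|.  b7=0 t=1,i=8
  ..##.|#  b6=1 t=4,i=1
  ..#.#|.  b5=0 t=2,i=13
  ..#..|#  b4=1 t=1,i=1
  ...##|.  b3=0 t=4,i=0
  ...#.|.  b2=0 t=1,i=4
  ....#|#  b1=1 t=4,i=15
  .....|.  b0=0 t=6,i=7
  bits 01001111001000101000110101010010 = 1327664466

1327664466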